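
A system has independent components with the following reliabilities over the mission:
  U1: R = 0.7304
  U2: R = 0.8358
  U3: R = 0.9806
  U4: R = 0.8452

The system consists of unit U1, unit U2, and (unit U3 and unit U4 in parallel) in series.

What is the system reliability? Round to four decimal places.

0.6086

Parallel (U3 and U4): 1 − (1 − 0.980600)(1 − 0.845200) = 0.996997
Series (U1, U2, and [0.996997]): 0.730400 × 0.835800 × 0.996997 = 0.6086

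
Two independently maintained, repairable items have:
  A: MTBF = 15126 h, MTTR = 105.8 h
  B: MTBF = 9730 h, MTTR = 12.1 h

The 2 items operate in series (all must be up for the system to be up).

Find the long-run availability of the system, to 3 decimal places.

0.992

A(A) = MTBF/(MTBF+MTTR) = 15126/(15126+105.8) = 0.993054
A(B) = MTBF/(MTBF+MTTR) = 9730/(9730+12.1) = 0.998758
Series availability: 0.993054 × 0.998758 = 0.992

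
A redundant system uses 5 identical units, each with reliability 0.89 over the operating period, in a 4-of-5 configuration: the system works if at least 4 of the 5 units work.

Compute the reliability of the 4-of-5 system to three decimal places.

0.903

R = Σ_{i=4}^{5} C(5,i) p^i (1−p)^{5−i} with p = 0.89
C(5,4)·0.89^4·0.11^1 = 0.34508
C(5,5)·0.89^5·0.11^0 = 0.55841
Sum = 0.903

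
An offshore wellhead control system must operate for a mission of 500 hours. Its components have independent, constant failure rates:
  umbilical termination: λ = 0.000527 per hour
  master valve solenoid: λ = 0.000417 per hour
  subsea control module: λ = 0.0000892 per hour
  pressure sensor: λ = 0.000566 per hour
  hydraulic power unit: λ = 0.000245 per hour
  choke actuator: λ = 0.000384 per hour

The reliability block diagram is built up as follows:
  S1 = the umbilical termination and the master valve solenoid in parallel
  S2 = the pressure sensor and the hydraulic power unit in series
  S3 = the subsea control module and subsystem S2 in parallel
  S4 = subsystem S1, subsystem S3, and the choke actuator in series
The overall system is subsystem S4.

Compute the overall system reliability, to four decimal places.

0.7779

R(umbilical termination) = exp(−0.000527 × 500) = 0.768358
R(master valve solenoid) = exp(−0.000417 × 500) = 0.811801
R(subsea control module) = exp(−0.0000892 × 500) = 0.956380
R(pressure sensor) = exp(−0.000566 × 500) = 0.753520
R(hydraulic power unit) = exp(−0.000245 × 500) = 0.884706
R(choke actuator) = exp(−0.000384 × 500) = 0.825307
Parallel (umbilical termination and master valve solenoid): 1 − (1 − 0.768358)(1 − 0.811801) = 0.956405
Series (pressure sensor and hydraulic power unit): 0.753520 × 0.884706 = 0.666644
Parallel (subsea control module and [0.666644]): 1 − (1 − 0.956380)(1 − 0.666644) = 0.985459
Series ([0.956405], [0.985459], and choke actuator): 0.956405 × 0.985459 × 0.825307 = 0.7779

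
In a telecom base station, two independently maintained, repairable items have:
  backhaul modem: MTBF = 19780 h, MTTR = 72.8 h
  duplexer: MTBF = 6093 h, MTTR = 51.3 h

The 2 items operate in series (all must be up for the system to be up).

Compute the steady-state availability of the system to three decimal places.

A(backhaul modem) = MTBF/(MTBF+MTTR) = 19780/(19780+72.8) = 0.996333
A(duplexer) = MTBF/(MTBF+MTTR) = 6093/(6093+51.3) = 0.991651
Series availability: 0.996333 × 0.991651 = 0.988

0.988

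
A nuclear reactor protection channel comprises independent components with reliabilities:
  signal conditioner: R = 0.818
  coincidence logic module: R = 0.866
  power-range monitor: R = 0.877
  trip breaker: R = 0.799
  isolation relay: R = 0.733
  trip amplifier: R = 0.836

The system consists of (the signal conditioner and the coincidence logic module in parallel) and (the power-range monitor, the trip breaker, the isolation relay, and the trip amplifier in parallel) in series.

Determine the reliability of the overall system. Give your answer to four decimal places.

Parallel (signal conditioner and coincidence logic module): 1 − (1 − 0.818000)(1 − 0.866000) = 0.975612
Parallel (power-range monitor, trip breaker, isolation relay, and trip amplifier): 1 − (1 − 0.877000)(1 − 0.799000)(1 − 0.733000)(1 − 0.836000) = 0.998917
Series ([0.975612] and [0.998917]): 0.975612 × 0.998917 = 0.9746

0.9746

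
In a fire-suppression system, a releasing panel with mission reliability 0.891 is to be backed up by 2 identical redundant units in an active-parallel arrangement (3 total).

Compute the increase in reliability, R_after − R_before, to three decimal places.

0.108

R_before = 0.891
R_after = 1 − (1 − 0.891)^3 = 0.999
ΔR = 0.999 − 0.891 = 0.108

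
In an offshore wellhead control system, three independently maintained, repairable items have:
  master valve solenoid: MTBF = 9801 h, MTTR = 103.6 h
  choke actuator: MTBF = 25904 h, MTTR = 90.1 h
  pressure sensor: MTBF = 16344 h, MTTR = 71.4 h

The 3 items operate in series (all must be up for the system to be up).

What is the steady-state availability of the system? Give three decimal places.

A(master valve solenoid) = MTBF/(MTBF+MTTR) = 9801/(9801+103.6) = 0.989540
A(choke actuator) = MTBF/(MTBF+MTTR) = 25904/(25904+90.1) = 0.996534
A(pressure sensor) = MTBF/(MTBF+MTTR) = 16344/(16344+71.4) = 0.995650
Series availability: 0.989540 × 0.996534 × 0.995650 = 0.982

0.982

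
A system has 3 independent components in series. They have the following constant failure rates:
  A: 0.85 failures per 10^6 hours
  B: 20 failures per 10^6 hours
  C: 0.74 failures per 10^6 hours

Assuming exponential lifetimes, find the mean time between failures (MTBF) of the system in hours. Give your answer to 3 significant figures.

46300

Series of exponential components: λ_sys = Σ λ_i
λ_sys = 0.00000085 + 0.000020 + 0.00000074 = 2.1590e-05 /h
MTBF = 1 / λ_sys = 46300 h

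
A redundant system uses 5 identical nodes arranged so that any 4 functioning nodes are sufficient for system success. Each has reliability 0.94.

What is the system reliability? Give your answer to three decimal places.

0.968

R = Σ_{i=4}^{5} C(5,i) p^i (1−p)^{5−i} with p = 0.94
C(5,4)·0.94^4·0.06^1 = 0.23422
C(5,5)·0.94^5·0.06^0 = 0.73390
Sum = 0.968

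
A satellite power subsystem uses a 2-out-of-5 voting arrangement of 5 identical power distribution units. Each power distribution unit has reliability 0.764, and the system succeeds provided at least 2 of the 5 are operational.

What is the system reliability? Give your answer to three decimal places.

R = Σ_{i=2}^{5} C(5,i) p^i (1−p)^{5−i} with p = 0.764
C(5,2)·0.764^2·0.236^3 = 0.07672
C(5,3)·0.764^3·0.236^2 = 0.24837
C(5,4)·0.764^4·0.236^1 = 0.40203
C(5,5)·0.764^5·0.236^0 = 0.26030
Sum = 0.987

0.987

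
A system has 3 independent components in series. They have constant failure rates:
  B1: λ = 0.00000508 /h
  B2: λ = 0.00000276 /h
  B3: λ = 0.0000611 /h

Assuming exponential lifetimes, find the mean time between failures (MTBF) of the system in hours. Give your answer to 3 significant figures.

Series of exponential components: λ_sys = Σ λ_i
λ_sys = 0.00000508 + 0.00000276 + 0.0000611 = 6.8940e-05 /h
MTBF = 1 / λ_sys = 14500 h

14500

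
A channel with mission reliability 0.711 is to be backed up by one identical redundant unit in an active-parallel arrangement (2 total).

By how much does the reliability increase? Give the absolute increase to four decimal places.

0.2055

R_before = 0.711
R_after = 1 − (1 − 0.711)^2 = 0.9165
ΔR = 0.9165 − 0.711 = 0.2055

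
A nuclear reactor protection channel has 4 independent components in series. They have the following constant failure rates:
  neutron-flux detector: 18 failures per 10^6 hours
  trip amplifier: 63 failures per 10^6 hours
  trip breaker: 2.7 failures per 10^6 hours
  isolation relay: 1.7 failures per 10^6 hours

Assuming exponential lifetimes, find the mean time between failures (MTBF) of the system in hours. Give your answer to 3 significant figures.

11700

Series of exponential components: λ_sys = Σ λ_i
λ_sys = 0.000018 + 0.000063 + 0.0000027 + 0.0000017 = 8.5400e-05 /h
MTBF = 1 / λ_sys = 11700 h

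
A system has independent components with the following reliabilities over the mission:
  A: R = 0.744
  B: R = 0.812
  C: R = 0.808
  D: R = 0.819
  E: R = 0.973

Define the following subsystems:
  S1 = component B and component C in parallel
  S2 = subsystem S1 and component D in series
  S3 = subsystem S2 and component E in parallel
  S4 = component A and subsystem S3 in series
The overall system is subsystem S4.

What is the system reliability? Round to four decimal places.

0.7398

Parallel (B and C): 1 − (1 − 0.812000)(1 − 0.808000) = 0.963904
Series ([0.963904] and D): 0.963904 × 0.819000 = 0.789437
Parallel ([0.789437] and E): 1 − (1 − 0.789437)(1 − 0.973000) = 0.994315
Series (A and [0.994315]): 0.744000 × 0.994315 = 0.7398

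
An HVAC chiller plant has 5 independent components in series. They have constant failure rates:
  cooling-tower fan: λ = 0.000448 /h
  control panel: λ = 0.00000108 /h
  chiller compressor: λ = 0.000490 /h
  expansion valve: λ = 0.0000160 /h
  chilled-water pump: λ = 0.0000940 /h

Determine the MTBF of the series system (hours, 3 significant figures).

953

Series of exponential components: λ_sys = Σ λ_i
λ_sys = 0.000448 + 0.00000108 + 0.000490 + 0.0000160 + 0.0000940 = 1.0491e-03 /h
MTBF = 1 / λ_sys = 953 h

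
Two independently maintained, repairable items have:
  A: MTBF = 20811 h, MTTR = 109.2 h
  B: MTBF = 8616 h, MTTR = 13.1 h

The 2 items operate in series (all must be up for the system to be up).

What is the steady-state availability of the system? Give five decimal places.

0.99327

A(A) = MTBF/(MTBF+MTTR) = 20811/(20811+109.2) = 0.994780
A(B) = MTBF/(MTBF+MTTR) = 8616/(8616+13.1) = 0.998482
Series availability: 0.994780 × 0.998482 = 0.99327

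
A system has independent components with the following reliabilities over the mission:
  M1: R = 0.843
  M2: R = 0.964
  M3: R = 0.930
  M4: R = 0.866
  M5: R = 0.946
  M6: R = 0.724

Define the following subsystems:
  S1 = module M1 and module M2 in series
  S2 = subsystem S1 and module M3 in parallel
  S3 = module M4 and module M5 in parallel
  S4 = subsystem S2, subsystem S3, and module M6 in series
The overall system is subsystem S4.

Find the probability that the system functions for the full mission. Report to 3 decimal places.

Series (M1 and M2): 0.84300 × 0.96400 = 0.81265
Parallel ([0.81265] and M3): 1 − (1 − 0.81265)(1 − 0.93000) = 0.98689
Parallel (M4 and M5): 1 − (1 − 0.86600)(1 − 0.94600) = 0.99276
Series ([0.98689], [0.99276], and M6): 0.98689 × 0.99276 × 0.72400 = 0.709

0.709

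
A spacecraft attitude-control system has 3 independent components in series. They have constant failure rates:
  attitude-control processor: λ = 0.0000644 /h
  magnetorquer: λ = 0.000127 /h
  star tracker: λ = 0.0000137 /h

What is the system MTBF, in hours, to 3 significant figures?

4880

Series of exponential components: λ_sys = Σ λ_i
λ_sys = 0.0000644 + 0.000127 + 0.0000137 = 2.0510e-04 /h
MTBF = 1 / λ_sys = 4880 h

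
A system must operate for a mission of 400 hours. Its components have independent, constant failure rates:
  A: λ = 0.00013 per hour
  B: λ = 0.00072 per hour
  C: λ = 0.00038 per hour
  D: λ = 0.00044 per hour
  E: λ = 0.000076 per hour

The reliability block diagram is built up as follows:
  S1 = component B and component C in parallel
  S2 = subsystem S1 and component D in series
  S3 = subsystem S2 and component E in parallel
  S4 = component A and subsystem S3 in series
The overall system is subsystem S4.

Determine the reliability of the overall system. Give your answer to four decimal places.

0.9439

R(A) = exp(−0.00013 × 400) = 0.949329
R(B) = exp(−0.00072 × 400) = 0.749762
R(C) = exp(−0.00038 × 400) = 0.858988
R(D) = exp(−0.00044 × 400) = 0.838618
R(E) = exp(−0.000076 × 400) = 0.970057
Parallel (B and C): 1 − (1 − 0.749762)(1 − 0.858988) = 0.964713
Series ([0.964713] and D): 0.964713 × 0.838618 = 0.809026
Parallel ([0.809026] and E): 1 − (1 − 0.809026)(1 − 0.970057) = 0.994282
Series (A and [0.994282]): 0.949329 × 0.994282 = 0.9439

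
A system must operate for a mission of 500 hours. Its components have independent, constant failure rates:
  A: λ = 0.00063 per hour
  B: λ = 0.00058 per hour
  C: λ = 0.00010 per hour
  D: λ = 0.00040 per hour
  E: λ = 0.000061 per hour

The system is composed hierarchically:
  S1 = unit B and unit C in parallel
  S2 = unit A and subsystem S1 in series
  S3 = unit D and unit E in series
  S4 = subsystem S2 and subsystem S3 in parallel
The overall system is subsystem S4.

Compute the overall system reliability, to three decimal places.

0.943

R(A) = exp(−0.00063 × 500) = 0.72979
R(B) = exp(−0.00058 × 500) = 0.74826
R(C) = exp(−0.00010 × 500) = 0.95123
R(D) = exp(−0.00040 × 500) = 0.81873
R(E) = exp(−0.000061 × 500) = 0.96996
Parallel (B and C): 1 − (1 − 0.74826)(1 − 0.95123) = 0.98772
Series (A and [0.98772]): 0.72979 × 0.98772 = 0.72083
Series (D and E): 0.81873 × 0.96996 = 0.79414
Parallel ([0.72083] and [0.79414]): 1 − (1 − 0.72083)(1 − 0.79414) = 0.943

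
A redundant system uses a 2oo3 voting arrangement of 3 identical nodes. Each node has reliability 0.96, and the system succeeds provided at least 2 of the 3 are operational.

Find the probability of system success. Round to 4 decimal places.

0.9953

R = Σ_{i=2}^{3} C(3,i) p^i (1−p)^{3−i} with p = 0.96
C(3,2)·0.96^2·0.04^1 = 0.110592
C(3,3)·0.96^3·0.04^0 = 0.884736
Sum = 0.9953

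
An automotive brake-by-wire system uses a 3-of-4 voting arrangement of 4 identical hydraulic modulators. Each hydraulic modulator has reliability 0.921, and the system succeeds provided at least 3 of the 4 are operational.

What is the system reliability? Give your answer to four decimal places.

0.9664

R = Σ_{i=3}^{4} C(4,i) p^i (1−p)^{4−i} with p = 0.921
C(4,3)·0.921^3·0.079^1 = 0.246869
C(4,4)·0.921^4·0.079^0 = 0.719513
Sum = 0.9664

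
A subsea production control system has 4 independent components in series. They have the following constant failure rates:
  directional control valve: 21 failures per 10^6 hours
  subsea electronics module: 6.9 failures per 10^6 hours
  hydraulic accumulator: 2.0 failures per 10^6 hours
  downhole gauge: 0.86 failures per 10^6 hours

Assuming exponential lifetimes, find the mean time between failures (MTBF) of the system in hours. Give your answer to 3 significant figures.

Series of exponential components: λ_sys = Σ λ_i
λ_sys = 0.000021 + 0.0000069 + 0.0000020 + 0.00000086 = 3.0760e-05 /h
MTBF = 1 / λ_sys = 32500 h

32500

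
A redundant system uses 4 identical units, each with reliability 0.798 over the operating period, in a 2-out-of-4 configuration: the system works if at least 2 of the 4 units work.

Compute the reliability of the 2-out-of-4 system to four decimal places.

0.9720

R = Σ_{i=2}^{4} C(4,i) p^i (1−p)^{4−i} with p = 0.798
C(4,2)·0.798^2·0.202^2 = 0.155905
C(4,3)·0.798^3·0.202^1 = 0.410601
C(4,4)·0.798^4·0.202^0 = 0.405519
Sum = 0.9720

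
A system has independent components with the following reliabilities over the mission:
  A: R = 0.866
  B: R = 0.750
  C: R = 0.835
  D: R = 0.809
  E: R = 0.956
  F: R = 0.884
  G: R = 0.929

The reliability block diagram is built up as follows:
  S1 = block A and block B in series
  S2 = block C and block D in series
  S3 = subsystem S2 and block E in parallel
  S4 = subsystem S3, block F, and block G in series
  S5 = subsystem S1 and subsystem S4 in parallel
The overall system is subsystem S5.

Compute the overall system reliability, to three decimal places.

Series (A and B): 0.86600 × 0.75000 = 0.64950
Series (C and D): 0.83500 × 0.80900 = 0.67552
Parallel ([0.67552] and E): 1 − (1 − 0.67552)(1 − 0.95600) = 0.98572
Series ([0.98572], F, and G): 0.98572 × 0.88400 × 0.92900 = 0.80951
Parallel ([0.64950] and [0.80951]): 1 − (1 − 0.64950)(1 − 0.80951) = 0.933

0.933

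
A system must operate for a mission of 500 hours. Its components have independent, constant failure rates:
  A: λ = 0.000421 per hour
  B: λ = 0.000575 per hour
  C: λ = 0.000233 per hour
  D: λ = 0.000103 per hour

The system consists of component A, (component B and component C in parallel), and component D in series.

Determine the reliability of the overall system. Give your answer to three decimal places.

R(A) = exp(−0.000421 × 500) = 0.81018
R(B) = exp(−0.000575 × 500) = 0.75014
R(C) = exp(−0.000233 × 500) = 0.89003
R(D) = exp(−0.000103 × 500) = 0.94980
Parallel (B and C): 1 − (1 − 0.75014)(1 − 0.89003) = 0.97252
Series (A, [0.97252], and D): 0.81018 × 0.97252 × 0.94980 = 0.748

0.748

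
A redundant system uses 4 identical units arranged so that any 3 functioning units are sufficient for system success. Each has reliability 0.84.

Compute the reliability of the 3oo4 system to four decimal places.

0.8772

R = Σ_{i=3}^{4} C(4,i) p^i (1−p)^{4−i} with p = 0.84
C(4,3)·0.84^3·0.16^1 = 0.379331
C(4,4)·0.84^4·0.16^0 = 0.497871
Sum = 0.8772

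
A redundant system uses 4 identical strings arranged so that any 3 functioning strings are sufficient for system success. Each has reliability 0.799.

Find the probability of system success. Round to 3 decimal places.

R = Σ_{i=3}^{4} C(4,i) p^i (1−p)^{4−i} with p = 0.799
C(4,3)·0.799^3·0.201^1 = 0.41011
C(4,4)·0.799^4·0.201^0 = 0.40756
Sum = 0.818

0.818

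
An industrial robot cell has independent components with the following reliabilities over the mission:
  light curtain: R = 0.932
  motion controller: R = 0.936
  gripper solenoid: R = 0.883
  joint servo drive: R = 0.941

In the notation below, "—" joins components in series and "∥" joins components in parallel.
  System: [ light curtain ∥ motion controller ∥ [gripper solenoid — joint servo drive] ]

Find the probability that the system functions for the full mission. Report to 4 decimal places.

0.9993

Series (gripper solenoid and joint servo drive): 0.883000 × 0.941000 = 0.830903
Parallel (light curtain, motion controller, and [0.830903]): 1 − (1 − 0.932000)(1 − 0.936000)(1 − 0.830903) = 0.9993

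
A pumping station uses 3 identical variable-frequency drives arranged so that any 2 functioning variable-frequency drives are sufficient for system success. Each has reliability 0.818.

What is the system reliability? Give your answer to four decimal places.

R = Σ_{i=2}^{3} C(3,i) p^i (1−p)^{3−i} with p = 0.818
C(3,2)·0.818^2·0.182^1 = 0.365342
C(3,3)·0.818^3·0.182^0 = 0.547343
Sum = 0.9127

0.9127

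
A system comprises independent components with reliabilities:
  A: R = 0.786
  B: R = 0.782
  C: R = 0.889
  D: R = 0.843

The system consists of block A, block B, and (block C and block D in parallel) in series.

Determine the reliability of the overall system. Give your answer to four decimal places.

0.6039

Parallel (C and D): 1 − (1 − 0.889000)(1 − 0.843000) = 0.982573
Series (A, B, and [0.982573]): 0.786000 × 0.782000 × 0.982573 = 0.6039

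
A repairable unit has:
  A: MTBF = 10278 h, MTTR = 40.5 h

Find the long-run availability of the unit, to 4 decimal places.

A(A) = MTBF/(MTBF+MTTR) = 10278/(10278+40.5) = 0.9961

0.9961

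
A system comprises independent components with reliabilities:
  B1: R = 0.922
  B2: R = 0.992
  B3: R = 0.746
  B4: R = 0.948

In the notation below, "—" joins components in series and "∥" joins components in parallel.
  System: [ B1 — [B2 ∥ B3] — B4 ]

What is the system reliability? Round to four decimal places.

Parallel (B2 and B3): 1 − (1 − 0.992000)(1 − 0.746000) = 0.997968
Series (B1, [0.997968], and B4): 0.922000 × 0.997968 × 0.948000 = 0.8723

0.8723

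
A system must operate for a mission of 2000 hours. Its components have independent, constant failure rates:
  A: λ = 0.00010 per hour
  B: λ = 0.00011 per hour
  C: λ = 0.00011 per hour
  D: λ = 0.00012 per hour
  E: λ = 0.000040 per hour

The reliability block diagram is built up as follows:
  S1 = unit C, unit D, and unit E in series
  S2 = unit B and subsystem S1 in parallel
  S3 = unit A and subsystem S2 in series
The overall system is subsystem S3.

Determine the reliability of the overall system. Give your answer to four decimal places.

0.7513

R(A) = exp(−0.00010 × 2000) = 0.818731
R(B) = exp(−0.00011 × 2000) = 0.802519
R(C) = exp(−0.00011 × 2000) = 0.802519
R(D) = exp(−0.00012 × 2000) = 0.786628
R(E) = exp(−0.000040 × 2000) = 0.923116
Series (C, D, and E): 0.802519 × 0.786628 × 0.923116 = 0.582748
Parallel (B and [0.582748]): 1 − (1 − 0.802519)(1 − 0.582748) = 0.917601
Series (A and [0.917601]): 0.818731 × 0.917601 = 0.7513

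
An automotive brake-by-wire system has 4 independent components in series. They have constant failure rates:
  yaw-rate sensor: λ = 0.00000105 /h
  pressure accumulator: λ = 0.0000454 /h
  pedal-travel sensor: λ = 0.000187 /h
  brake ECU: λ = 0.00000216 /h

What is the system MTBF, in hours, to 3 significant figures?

Series of exponential components: λ_sys = Σ λ_i
λ_sys = 0.00000105 + 0.0000454 + 0.000187 + 0.00000216 = 2.3561e-04 /h
MTBF = 1 / λ_sys = 4240 h

4240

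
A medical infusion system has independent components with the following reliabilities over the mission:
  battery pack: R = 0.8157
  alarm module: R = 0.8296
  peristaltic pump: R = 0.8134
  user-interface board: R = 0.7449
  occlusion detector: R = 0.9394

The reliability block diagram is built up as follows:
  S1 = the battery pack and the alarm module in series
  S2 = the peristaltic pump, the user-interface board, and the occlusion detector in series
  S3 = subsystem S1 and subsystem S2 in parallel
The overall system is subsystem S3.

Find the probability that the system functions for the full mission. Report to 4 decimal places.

0.8607

Series (battery pack and alarm module): 0.815700 × 0.829600 = 0.676705
Series (peristaltic pump, user-interface board, and occlusion detector): 0.813400 × 0.744900 × 0.939400 = 0.569184
Parallel ([0.676705] and [0.569184]): 1 − (1 − 0.676705)(1 − 0.569184) = 0.8607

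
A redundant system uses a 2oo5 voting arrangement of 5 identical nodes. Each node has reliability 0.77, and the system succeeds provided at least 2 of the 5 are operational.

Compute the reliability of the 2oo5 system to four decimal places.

R = Σ_{i=2}^{5} C(5,i) p^i (1−p)^{5−i} with p = 0.77
C(5,2)·0.77^2·0.23^3 = 0.072138
C(5,3)·0.77^3·0.23^2 = 0.241506
C(5,4)·0.77^4·0.23^1 = 0.404260
C(5,5)·0.77^5·0.23^0 = 0.270678
Sum = 0.9886

0.9886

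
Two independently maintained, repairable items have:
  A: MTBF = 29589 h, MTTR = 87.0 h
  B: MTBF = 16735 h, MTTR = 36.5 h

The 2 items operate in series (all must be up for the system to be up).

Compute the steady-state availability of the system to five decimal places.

0.99490

A(A) = MTBF/(MTBF+MTTR) = 29589/(29589+87.0) = 0.997068
A(B) = MTBF/(MTBF+MTTR) = 16735/(16735+36.5) = 0.997824
Series availability: 0.997068 × 0.997824 = 0.99490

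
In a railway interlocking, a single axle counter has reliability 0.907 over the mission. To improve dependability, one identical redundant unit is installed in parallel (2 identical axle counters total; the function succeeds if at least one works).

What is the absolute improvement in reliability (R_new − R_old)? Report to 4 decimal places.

0.0844

R_before = 0.907
R_after = 1 − (1 − 0.907)^2 = 0.9914
ΔR = 0.9914 − 0.907 = 0.0844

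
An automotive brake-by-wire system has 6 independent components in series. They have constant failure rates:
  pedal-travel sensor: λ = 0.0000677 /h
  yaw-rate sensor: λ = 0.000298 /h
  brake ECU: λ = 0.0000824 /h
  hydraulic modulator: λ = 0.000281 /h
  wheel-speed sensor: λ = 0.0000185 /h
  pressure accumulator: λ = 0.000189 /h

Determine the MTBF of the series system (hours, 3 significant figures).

Series of exponential components: λ_sys = Σ λ_i
λ_sys = 0.0000677 + 0.000298 + 0.0000824 + 0.000281 + 0.0000185 + 0.000189 = 9.3660e-04 /h
MTBF = 1 / λ_sys = 1070 h

1070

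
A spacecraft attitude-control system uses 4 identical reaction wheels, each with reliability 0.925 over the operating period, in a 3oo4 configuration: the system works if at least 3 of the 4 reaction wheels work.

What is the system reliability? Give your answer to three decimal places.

R = Σ_{i=3}^{4} C(4,i) p^i (1−p)^{4−i} with p = 0.925
C(4,3)·0.925^3·0.075^1 = 0.23744
C(4,4)·0.925^4·0.075^0 = 0.73209
Sum = 0.970

0.970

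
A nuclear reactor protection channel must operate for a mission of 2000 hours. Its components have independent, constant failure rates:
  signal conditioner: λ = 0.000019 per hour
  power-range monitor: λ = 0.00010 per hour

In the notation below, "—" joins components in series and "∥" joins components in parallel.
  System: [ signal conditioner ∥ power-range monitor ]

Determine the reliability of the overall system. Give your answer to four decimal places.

R(signal conditioner) = exp(−0.000019 × 2000) = 0.962713
R(power-range monitor) = exp(−0.00010 × 2000) = 0.818731
Parallel (signal conditioner and power-range monitor): 1 − (1 − 0.962713)(1 − 0.818731) = 0.9932

0.9932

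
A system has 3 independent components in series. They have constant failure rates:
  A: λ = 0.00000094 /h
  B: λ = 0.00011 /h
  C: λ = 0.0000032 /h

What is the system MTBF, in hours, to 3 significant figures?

8760

Series of exponential components: λ_sys = Σ λ_i
λ_sys = 0.00000094 + 0.00011 + 0.0000032 = 1.1414e-04 /h
MTBF = 1 / λ_sys = 8760 h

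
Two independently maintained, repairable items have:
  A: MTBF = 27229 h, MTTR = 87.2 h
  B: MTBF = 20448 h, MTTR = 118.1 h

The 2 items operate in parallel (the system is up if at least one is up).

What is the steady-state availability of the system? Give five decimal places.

0.99998

A(A) = MTBF/(MTBF+MTTR) = 27229/(27229+87.2) = 0.996808
A(B) = MTBF/(MTBF+MTTR) = 20448/(20448+118.1) = 0.994258
Parallel availability: 1 − (1 − 0.996808)(1 − 0.994258) = 0.99998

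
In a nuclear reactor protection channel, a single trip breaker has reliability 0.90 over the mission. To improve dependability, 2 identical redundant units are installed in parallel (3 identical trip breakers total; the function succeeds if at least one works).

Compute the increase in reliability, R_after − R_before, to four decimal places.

0.0990

R_before = 0.90
R_after = 1 − (1 − 0.90)^3 = 0.9990
ΔR = 0.9990 − 0.90 = 0.0990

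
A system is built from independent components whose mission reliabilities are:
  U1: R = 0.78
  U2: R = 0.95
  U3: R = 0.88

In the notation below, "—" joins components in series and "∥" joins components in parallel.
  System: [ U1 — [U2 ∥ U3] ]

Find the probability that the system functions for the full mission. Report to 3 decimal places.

0.775

Parallel (U2 and U3): 1 − (1 − 0.95000)(1 − 0.88000) = 0.99400
Series (U1 and [0.99400]): 0.78000 × 0.99400 = 0.775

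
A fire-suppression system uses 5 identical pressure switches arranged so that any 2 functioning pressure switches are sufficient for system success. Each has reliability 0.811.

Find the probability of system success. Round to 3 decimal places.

0.995

R = Σ_{i=2}^{5} C(5,i) p^i (1−p)^{5−i} with p = 0.811
C(5,2)·0.811^2·0.189^3 = 0.04440
C(5,3)·0.811^3·0.189^2 = 0.19054
C(5,4)·0.811^4·0.189^1 = 0.40880
C(5,5)·0.811^5·0.189^0 = 0.35084
Sum = 0.995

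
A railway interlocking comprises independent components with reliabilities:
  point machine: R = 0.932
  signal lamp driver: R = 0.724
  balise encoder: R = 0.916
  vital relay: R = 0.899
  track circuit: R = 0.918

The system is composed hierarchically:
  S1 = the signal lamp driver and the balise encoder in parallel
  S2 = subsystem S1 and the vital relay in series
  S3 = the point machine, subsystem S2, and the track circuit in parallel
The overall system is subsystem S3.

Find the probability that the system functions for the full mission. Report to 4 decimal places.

0.9993

Parallel (signal lamp driver and balise encoder): 1 − (1 − 0.724000)(1 − 0.916000) = 0.976816
Series ([0.976816] and vital relay): 0.976816 × 0.899000 = 0.878158
Parallel (point machine, [0.878158], and track circuit): 1 − (1 − 0.932000)(1 − 0.878158)(1 − 0.918000) = 0.9993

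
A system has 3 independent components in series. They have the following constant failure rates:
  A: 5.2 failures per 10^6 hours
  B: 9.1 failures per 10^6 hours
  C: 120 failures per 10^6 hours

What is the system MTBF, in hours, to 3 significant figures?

7450

Series of exponential components: λ_sys = Σ λ_i
λ_sys = 0.0000052 + 0.0000091 + 0.00012 = 1.3430e-04 /h
MTBF = 1 / λ_sys = 7450 h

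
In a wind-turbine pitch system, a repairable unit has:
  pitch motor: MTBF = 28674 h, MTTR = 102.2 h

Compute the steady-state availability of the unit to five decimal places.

A(pitch motor) = MTBF/(MTBF+MTTR) = 28674/(28674+102.2) = 0.99645

0.99645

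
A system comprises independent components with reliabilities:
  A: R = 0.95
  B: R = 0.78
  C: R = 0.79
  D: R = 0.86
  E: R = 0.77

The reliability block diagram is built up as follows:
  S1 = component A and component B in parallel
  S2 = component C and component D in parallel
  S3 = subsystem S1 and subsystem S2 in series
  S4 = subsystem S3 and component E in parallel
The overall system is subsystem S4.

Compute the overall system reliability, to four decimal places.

Parallel (A and B): 1 − (1 − 0.950000)(1 − 0.780000) = 0.989000
Parallel (C and D): 1 − (1 − 0.790000)(1 − 0.860000) = 0.970600
Series ([0.989000] and [0.970600]): 0.989000 × 0.970600 = 0.959923
Parallel ([0.959923] and E): 1 − (1 − 0.959923)(1 − 0.770000) = 0.9908

0.9908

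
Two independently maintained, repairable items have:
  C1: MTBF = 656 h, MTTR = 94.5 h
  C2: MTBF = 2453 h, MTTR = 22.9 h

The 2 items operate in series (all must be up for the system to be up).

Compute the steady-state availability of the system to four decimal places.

0.8660

A(C1) = MTBF/(MTBF+MTTR) = 656/(656+94.5) = 0.874084
A(C2) = MTBF/(MTBF+MTTR) = 2453/(2453+22.9) = 0.990751
Series availability: 0.874084 × 0.990751 = 0.8660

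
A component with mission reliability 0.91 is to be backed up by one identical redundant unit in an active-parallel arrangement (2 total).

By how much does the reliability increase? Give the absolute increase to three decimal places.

R_before = 0.91
R_after = 1 − (1 − 0.91)^2 = 0.992
ΔR = 0.992 − 0.91 = 0.082

0.082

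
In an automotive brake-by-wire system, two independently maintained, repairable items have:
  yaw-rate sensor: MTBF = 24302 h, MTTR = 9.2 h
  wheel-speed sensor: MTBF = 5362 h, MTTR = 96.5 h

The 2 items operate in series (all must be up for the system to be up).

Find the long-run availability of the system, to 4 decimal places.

0.9819

A(yaw-rate sensor) = MTBF/(MTBF+MTTR) = 24302/(24302+9.2) = 0.999622
A(wheel-speed sensor) = MTBF/(MTBF+MTTR) = 5362/(5362+96.5) = 0.982321
Series availability: 0.999622 × 0.982321 = 0.9819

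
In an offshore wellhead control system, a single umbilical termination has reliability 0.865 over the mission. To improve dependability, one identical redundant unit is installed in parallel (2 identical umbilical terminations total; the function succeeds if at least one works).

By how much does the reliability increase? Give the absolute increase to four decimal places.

R_before = 0.865
R_after = 1 − (1 − 0.865)^2 = 0.9818
ΔR = 0.9818 − 0.865 = 0.1168

0.1168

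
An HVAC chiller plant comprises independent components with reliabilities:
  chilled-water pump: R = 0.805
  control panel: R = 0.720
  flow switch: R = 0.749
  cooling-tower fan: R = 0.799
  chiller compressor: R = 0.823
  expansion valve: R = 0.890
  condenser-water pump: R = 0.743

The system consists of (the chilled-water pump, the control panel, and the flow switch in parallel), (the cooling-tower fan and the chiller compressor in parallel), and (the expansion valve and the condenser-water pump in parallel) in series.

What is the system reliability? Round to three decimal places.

0.924

Parallel (chilled-water pump, control panel, and flow switch): 1 − (1 − 0.80500)(1 − 0.72000)(1 − 0.74900) = 0.98630
Parallel (cooling-tower fan and chiller compressor): 1 − (1 − 0.79900)(1 − 0.82300) = 0.96442
Parallel (expansion valve and condenser-water pump): 1 − (1 − 0.89000)(1 − 0.74300) = 0.97173
Series ([0.98630], [0.96442], and [0.97173]): 0.98630 × 0.96442 × 0.97173 = 0.924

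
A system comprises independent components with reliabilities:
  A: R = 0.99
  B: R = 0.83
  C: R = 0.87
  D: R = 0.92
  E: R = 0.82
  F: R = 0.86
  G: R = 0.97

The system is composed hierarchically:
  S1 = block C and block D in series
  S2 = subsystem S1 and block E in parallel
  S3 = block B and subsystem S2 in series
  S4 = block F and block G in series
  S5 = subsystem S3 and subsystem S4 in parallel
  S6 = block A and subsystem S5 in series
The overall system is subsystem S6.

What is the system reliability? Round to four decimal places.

0.9572

Series (C and D): 0.870000 × 0.920000 = 0.800400
Parallel ([0.800400] and E): 1 − (1 − 0.800400)(1 − 0.820000) = 0.964072
Series (B and [0.964072]): 0.830000 × 0.964072 = 0.800180
Series (F and G): 0.860000 × 0.970000 = 0.834200
Parallel ([0.800180] and [0.834200]): 1 − (1 − 0.800180)(1 − 0.834200) = 0.966870
Series (A and [0.966870]): 0.990000 × 0.966870 = 0.9572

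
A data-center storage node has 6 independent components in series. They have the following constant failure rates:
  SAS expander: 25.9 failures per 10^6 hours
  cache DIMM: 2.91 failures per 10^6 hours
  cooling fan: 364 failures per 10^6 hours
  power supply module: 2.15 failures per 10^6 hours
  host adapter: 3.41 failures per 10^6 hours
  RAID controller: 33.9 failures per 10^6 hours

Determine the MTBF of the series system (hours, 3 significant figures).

Series of exponential components: λ_sys = Σ λ_i
λ_sys = 0.0000259 + 0.00000291 + 0.000364 + 0.00000215 + 0.00000341 + 0.0000339 = 4.3227e-04 /h
MTBF = 1 / λ_sys = 2310 h

2310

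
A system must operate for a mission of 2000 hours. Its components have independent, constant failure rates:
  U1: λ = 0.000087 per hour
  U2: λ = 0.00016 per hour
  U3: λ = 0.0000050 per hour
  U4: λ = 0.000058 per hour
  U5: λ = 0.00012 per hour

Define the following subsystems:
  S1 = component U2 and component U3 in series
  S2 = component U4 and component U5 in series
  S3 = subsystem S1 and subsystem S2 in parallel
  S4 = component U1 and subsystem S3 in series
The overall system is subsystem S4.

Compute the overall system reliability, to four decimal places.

0.7696

R(U1) = exp(−0.000087 × 2000) = 0.840297
R(U2) = exp(−0.00016 × 2000) = 0.726149
R(U3) = exp(−0.0000050 × 2000) = 0.990050
R(U4) = exp(−0.000058 × 2000) = 0.890475
R(U5) = exp(−0.00012 × 2000) = 0.786628
Series (U2 and U3): 0.726149 × 0.990050 = 0.718924
Series (U4 and U5): 0.890475 × 0.786628 = 0.700473
Parallel ([0.718924] and [0.700473]): 1 − (1 − 0.718924)(1 − 0.700473) = 0.915810
Series (U1 and [0.915810]): 0.840297 × 0.915810 = 0.7696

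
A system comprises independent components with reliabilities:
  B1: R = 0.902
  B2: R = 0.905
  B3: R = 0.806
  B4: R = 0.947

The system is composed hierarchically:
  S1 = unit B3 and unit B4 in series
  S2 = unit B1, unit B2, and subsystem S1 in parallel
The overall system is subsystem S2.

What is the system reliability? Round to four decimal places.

0.9978

Series (B3 and B4): 0.806000 × 0.947000 = 0.763282
Parallel (B1, B2, and [0.763282]): 1 − (1 − 0.902000)(1 − 0.905000)(1 − 0.763282) = 0.9978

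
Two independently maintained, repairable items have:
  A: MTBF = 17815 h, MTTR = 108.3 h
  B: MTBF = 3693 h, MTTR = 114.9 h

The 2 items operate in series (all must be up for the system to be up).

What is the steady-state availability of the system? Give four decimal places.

A(A) = MTBF/(MTBF+MTTR) = 17815/(17815+108.3) = 0.993958
A(B) = MTBF/(MTBF+MTTR) = 3693/(3693+114.9) = 0.969826
Series availability: 0.993958 × 0.969826 = 0.9640

0.9640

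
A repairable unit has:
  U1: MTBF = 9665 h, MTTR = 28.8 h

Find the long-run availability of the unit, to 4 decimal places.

A(U1) = MTBF/(MTBF+MTTR) = 9665/(9665+28.8) = 0.9970

0.9970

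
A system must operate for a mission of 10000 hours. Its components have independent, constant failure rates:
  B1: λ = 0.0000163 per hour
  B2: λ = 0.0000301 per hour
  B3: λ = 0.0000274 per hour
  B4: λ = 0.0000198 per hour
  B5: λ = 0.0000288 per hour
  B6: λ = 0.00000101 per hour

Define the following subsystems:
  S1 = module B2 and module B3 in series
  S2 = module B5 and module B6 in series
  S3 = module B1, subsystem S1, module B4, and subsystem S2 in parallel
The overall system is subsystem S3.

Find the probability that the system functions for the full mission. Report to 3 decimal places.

0.997

R(B1) = exp(−0.0000163 × 10000) = 0.84959
R(B2) = exp(−0.0000301 × 10000) = 0.74008
R(B3) = exp(−0.0000274 × 10000) = 0.76033
R(B4) = exp(−0.0000198 × 10000) = 0.82037
R(B5) = exp(−0.0000288 × 10000) = 0.74976
R(B6) = exp(−0.00000101 × 10000) = 0.98995
Series (B2 and B3): 0.74008 × 0.76033 = 0.56271
Series (B5 and B6): 0.74976 × 0.98995 = 0.74222
Parallel (B1, [0.56271], B4, and [0.74222]): 1 − (1 − 0.84959)(1 − 0.56271)(1 − 0.82037)(1 − 0.74222) = 0.997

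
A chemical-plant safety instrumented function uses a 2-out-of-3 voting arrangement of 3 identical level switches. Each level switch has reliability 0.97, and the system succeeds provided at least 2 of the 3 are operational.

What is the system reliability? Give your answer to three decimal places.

0.997

R = Σ_{i=2}^{3} C(3,i) p^i (1−p)^{3−i} with p = 0.97
C(3,2)·0.97^2·0.03^1 = 0.08468
C(3,3)·0.97^3·0.03^0 = 0.91267
Sum = 0.997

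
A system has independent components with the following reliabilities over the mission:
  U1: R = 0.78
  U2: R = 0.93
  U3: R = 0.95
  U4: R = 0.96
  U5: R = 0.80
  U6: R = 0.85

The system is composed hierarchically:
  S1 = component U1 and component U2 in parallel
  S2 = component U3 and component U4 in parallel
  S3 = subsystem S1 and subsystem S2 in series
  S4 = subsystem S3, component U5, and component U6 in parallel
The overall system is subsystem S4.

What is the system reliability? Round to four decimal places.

Parallel (U1 and U2): 1 − (1 − 0.780000)(1 − 0.930000) = 0.984600
Parallel (U3 and U4): 1 − (1 − 0.950000)(1 − 0.960000) = 0.998000
Series ([0.984600] and [0.998000]): 0.984600 × 0.998000 = 0.982631
Parallel ([0.982631], U5, and U6): 1 − (1 − 0.982631)(1 − 0.800000)(1 − 0.850000) = 0.9995

0.9995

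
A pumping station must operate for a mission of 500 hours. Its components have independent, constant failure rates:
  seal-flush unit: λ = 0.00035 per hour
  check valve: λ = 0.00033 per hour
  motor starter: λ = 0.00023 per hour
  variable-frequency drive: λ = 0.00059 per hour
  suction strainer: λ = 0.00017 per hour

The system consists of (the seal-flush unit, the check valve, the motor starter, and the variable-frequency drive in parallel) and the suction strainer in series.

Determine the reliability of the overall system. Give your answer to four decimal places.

R(seal-flush unit) = exp(−0.00035 × 500) = 0.839457
R(check valve) = exp(−0.00033 × 500) = 0.847894
R(motor starter) = exp(−0.00023 × 500) = 0.891366
R(variable-frequency drive) = exp(−0.00059 × 500) = 0.744532
R(suction strainer) = exp(−0.00017 × 500) = 0.918512
Parallel (seal-flush unit, check valve, motor starter, and variable-frequency drive): 1 − (1 − 0.839457)(1 − 0.847894)(1 − 0.891366)(1 − 0.744532) = 0.999322
Series ([0.999322] and suction strainer): 0.999322 × 0.918512 = 0.9179

0.9179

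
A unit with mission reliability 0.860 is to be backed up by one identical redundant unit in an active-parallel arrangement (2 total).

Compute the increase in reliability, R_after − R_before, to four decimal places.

0.1204

R_before = 0.860
R_after = 1 − (1 − 0.860)^2 = 0.9804
ΔR = 0.9804 − 0.860 = 0.1204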